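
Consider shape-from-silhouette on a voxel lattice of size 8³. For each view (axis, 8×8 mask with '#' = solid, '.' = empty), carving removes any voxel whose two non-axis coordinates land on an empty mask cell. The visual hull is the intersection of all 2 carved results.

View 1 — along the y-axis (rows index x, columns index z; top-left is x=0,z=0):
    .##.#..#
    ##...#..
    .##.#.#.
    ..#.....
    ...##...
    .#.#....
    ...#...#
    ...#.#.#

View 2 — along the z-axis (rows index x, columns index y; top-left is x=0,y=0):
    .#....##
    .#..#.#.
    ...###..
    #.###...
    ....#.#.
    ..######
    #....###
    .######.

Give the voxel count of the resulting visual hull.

start: 8×8×8 = 512 voxels
[1] y-view keeps 21 columns → grid now 168
[2] z-view keeps 31 columns → grid now 79

79 voxels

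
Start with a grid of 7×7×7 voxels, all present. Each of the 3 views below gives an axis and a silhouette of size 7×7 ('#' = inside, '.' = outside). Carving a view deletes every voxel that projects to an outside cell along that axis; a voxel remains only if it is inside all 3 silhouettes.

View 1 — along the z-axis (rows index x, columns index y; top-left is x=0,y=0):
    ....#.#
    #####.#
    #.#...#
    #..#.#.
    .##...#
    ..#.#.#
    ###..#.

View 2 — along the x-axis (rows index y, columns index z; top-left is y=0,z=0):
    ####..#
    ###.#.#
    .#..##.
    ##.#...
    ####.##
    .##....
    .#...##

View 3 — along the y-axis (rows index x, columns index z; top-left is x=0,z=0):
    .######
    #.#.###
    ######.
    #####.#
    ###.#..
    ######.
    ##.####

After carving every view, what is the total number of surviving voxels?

full grid |V| = 343
V1 z: intersect with XY mask (24 set) -- 168 left
V2 x: intersect with YZ mask (27 set) -- 93 left
V3 y: intersect with XZ mask (39 set) -- 72 left

|visual hull| = 72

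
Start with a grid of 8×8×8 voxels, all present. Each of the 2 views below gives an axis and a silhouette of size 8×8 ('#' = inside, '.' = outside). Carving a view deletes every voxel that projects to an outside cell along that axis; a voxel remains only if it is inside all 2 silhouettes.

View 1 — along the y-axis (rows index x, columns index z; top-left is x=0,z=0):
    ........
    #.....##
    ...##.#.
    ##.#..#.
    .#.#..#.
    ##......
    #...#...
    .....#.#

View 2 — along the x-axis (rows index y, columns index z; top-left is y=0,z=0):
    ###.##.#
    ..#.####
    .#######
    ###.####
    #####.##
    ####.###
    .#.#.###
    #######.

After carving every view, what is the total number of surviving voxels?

remaining voxels: 117

start: 8×8×8 = 512 voxels
step 1: project along y, AND mask (19/64) → |grid| = 152
step 2: project along x, AND mask (51/64) → |grid| = 117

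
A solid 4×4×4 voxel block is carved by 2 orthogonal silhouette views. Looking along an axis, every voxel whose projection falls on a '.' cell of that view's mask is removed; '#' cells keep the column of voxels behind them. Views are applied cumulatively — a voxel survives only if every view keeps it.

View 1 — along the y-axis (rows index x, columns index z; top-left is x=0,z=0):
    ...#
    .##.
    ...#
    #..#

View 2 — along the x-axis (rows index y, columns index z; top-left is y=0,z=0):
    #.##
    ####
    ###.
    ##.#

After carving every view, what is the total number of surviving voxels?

start: 4×4×4 = 64 voxels
carve view 1 (along y, XZ-mask fill 6/16): 24 voxels remain
carve view 2 (along x, YZ-mask fill 13/16): 19 voxels remain

voxel count = 19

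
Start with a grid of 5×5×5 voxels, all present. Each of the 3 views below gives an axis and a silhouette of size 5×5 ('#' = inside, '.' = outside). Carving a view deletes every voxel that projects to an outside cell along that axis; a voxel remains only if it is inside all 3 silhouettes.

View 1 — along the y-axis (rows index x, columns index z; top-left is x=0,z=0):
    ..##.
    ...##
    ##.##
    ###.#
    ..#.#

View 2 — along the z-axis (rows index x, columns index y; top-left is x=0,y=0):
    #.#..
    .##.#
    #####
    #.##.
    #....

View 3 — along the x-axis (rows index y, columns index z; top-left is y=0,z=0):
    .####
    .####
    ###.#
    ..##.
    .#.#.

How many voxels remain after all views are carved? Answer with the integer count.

voxel count = 29

full grid |V| = 125
after view 1 [y-axis, 14 of 25 cells solid] → remaining = 70
after view 2 [z-axis, 14 of 25 cells solid] → remaining = 44
after view 3 [x-axis, 16 of 25 cells solid] → remaining = 29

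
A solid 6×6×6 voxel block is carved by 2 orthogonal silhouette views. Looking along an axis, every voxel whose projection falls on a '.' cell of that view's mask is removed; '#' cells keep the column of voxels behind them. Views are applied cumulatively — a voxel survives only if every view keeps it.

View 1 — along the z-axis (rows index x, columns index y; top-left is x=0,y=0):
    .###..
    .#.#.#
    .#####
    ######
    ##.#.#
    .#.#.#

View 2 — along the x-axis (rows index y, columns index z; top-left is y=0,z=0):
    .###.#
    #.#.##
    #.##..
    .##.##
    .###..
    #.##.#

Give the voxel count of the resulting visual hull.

voxel count = 91

before carving: 216 voxels (6×6×6)
carve view 1 (along z, XY-mask fill 24/36): 144 voxels remain
carve view 2 (along x, YZ-mask fill 22/36): 91 voxels remain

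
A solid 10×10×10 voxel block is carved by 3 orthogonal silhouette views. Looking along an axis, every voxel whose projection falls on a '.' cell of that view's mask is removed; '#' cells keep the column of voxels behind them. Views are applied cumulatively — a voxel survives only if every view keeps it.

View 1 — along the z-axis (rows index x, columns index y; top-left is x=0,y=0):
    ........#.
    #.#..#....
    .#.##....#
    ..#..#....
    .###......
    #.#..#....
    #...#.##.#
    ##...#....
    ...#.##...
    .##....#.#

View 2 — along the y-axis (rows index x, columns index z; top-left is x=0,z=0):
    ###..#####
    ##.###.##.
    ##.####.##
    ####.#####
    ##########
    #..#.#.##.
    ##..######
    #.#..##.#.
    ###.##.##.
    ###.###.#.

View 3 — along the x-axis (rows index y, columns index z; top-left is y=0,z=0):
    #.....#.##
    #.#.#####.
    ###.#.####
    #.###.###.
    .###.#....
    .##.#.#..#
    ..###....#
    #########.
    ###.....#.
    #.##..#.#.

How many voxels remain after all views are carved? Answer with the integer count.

|visual hull| = 129

start: 10×10×10 = 1000 voxels
V1 z: intersect with XY mask (31 set) -- 310 left
V2 y: intersect with XZ mask (74 set) -- 228 left
V3 x: intersect with YZ mask (57 set) -- 129 left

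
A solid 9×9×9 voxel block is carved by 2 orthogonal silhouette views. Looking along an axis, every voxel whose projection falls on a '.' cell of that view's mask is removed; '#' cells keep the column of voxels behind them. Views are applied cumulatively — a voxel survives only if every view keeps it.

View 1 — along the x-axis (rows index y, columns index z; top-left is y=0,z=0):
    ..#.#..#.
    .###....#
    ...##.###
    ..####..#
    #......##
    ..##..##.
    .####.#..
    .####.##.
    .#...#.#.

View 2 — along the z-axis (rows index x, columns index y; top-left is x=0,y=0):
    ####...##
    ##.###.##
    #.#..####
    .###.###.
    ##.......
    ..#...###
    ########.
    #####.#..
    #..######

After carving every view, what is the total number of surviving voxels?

start: 9×9×9 = 729 voxels
[1] x-view keeps 38 columns → grid now 342
[2] z-view keeps 52 columns → grid now 224

remaining voxels: 224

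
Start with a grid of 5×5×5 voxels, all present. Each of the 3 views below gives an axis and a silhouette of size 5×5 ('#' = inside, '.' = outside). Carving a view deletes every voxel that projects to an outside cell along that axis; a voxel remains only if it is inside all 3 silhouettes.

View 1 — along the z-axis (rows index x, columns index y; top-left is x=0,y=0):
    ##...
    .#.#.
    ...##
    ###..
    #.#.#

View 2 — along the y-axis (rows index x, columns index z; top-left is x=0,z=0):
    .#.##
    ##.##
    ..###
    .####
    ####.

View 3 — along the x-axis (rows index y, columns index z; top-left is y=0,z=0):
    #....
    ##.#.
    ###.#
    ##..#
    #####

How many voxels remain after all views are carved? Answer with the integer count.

voxel count = 25

before carving: 125 voxels (5×5×5)
  1. axis=2 (XY plane), |mask|=12  ⇒  voxels=60
  2. axis=1 (XZ plane), |mask|=18  ⇒  voxels=44
  3. axis=0 (YZ plane), |mask|=16  ⇒  voxels=25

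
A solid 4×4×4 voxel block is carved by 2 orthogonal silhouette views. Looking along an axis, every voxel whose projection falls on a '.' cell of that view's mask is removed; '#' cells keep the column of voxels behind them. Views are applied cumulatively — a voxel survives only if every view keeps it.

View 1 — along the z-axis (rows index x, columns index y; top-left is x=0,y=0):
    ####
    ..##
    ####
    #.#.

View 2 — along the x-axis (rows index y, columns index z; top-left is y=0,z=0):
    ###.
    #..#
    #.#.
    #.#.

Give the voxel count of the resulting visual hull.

initial block: 4^3 = 64
V1 z: intersect with XY mask (12 set) -- 48 left
V2 x: intersect with YZ mask (9 set) -- 27 left

remaining voxels: 27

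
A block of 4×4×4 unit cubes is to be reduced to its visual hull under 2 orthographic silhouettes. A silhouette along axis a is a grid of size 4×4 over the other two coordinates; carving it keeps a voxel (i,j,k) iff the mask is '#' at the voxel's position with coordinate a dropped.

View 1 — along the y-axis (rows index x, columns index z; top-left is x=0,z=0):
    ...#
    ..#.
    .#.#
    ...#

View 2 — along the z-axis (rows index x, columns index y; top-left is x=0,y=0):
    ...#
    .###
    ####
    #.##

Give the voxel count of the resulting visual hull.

initial block: 4^3 = 64
V1 y: intersect with XZ mask (5 set) -- 20 left
V2 z: intersect with XY mask (11 set) -- 15 left

voxel count = 15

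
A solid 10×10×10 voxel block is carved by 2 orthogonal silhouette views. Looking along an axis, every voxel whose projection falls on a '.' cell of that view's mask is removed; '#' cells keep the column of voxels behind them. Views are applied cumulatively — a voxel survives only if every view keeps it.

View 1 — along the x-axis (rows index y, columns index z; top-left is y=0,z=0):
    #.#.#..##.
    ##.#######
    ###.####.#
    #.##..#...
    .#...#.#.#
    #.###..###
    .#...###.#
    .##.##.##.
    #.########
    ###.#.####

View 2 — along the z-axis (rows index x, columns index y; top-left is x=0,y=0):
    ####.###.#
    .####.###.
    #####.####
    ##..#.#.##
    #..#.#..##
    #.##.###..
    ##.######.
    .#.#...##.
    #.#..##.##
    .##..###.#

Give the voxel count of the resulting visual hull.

initial block: 10^3 = 1000
carve view 1 (along x, YZ-mask fill 65/100): 650 voxels remain
carve view 2 (along z, XY-mask fill 65/100): 425 voxels remain

voxel count = 425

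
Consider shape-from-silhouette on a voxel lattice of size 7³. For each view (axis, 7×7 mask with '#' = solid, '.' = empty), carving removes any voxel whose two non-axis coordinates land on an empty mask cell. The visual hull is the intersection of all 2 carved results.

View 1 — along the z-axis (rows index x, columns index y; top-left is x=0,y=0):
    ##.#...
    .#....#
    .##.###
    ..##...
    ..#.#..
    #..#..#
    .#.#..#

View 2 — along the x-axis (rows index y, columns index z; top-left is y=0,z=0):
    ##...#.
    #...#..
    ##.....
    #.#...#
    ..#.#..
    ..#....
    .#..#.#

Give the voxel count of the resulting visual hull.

full grid |V| = 343
carve view 1 (along z, XY-mask fill 20/49): 140 voxels remain
carve view 2 (along x, YZ-mask fill 16/49): 49 voxels remain

voxel count = 49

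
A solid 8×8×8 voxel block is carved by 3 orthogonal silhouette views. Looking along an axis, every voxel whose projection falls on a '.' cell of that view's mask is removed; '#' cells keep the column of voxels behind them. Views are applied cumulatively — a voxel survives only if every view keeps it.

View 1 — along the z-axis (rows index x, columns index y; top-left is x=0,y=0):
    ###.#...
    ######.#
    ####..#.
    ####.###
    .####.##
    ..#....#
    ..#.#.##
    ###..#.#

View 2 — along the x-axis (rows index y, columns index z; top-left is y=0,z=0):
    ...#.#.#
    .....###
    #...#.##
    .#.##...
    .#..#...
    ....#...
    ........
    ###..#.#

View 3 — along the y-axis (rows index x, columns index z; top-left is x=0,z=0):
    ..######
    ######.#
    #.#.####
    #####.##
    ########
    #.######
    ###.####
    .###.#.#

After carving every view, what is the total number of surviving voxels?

|visual hull| = 101

full grid |V| = 512
step 1: project along z, AND mask (40/64) → |grid| = 320
step 2: project along x, AND mask (21/64) → |grid| = 118
step 3: project along y, AND mask (53/64) → |grid| = 101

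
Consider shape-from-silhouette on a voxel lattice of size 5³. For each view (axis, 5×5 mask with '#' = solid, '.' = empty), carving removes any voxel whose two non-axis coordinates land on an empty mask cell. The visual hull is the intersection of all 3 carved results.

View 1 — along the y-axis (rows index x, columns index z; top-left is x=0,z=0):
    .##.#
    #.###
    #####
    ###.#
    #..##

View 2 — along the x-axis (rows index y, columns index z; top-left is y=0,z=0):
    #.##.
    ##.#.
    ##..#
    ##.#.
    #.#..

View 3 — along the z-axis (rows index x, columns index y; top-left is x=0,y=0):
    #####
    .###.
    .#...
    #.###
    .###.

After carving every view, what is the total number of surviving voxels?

full grid |V| = 125
carve view 1 (along y, XZ-mask fill 19/25): 95 voxels remain
carve view 2 (along x, YZ-mask fill 14/25): 51 voxels remain
carve view 3 (along z, XY-mask fill 16/25): 30 voxels remain

|visual hull| = 30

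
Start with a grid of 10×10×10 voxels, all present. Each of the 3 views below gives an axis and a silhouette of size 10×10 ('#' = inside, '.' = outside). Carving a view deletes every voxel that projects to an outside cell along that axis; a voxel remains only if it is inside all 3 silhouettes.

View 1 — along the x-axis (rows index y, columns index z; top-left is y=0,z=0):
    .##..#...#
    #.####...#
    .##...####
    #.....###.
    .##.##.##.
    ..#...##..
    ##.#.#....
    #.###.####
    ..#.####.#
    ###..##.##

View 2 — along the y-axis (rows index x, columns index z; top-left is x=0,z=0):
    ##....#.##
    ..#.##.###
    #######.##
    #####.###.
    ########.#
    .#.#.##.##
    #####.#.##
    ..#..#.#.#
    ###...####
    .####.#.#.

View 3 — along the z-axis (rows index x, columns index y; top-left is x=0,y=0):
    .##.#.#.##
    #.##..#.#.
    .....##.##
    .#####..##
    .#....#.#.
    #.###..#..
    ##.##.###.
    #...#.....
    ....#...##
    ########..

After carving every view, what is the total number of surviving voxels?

start: 10×10×10 = 1000 voxels
  1. axis=0 (YZ plane), |mask|=54  ⇒  voxels=540
  2. axis=1 (XZ plane), |mask|=68  ⇒  voxels=372
  3. axis=2 (XY plane), |mask|=50  ⇒  voxels=185

remaining voxels: 185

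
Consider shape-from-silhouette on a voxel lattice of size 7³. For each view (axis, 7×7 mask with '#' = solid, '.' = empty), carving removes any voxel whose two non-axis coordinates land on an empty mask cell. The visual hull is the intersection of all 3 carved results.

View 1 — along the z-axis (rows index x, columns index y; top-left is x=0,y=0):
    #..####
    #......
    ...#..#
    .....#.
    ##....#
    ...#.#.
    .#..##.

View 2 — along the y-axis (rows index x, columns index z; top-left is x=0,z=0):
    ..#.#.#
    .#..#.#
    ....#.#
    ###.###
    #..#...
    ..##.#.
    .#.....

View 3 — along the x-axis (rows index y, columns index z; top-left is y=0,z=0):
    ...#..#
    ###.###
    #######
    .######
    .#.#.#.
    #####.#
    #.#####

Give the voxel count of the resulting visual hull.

start: 7×7×7 = 343 voxels
V1 z: intersect with XY mask (17 set) -- 119 left
V2 y: intersect with XZ mask (20 set) -- 43 left
V3 x: intersect with YZ mask (36 set) -- 32 left

voxel count = 32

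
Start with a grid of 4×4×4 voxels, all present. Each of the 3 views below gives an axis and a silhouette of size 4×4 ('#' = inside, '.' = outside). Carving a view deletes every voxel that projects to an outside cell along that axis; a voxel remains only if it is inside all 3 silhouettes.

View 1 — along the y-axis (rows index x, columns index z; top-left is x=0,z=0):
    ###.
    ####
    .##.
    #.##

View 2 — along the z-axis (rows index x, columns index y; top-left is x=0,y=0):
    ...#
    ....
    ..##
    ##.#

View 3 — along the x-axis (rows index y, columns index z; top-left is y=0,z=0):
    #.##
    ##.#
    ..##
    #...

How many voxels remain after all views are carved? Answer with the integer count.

before carving: 64 voxels (4×4×4)
V1 y: intersect with XZ mask (12 set) -- 48 left
V2 z: intersect with XY mask (6 set) -- 16 left
V3 x: intersect with YZ mask (9 set) -- 8 left

voxel count = 8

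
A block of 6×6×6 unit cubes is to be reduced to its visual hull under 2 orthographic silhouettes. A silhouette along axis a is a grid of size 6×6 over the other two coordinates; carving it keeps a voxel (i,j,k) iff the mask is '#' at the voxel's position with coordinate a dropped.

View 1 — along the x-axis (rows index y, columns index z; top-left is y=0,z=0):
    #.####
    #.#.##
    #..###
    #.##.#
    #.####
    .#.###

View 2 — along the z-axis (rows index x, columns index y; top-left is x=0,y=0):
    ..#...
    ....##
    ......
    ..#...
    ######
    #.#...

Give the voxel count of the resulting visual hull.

remaining voxels: 52

initial block: 6^3 = 216
step 1: project along x, AND mask (26/36) → |grid| = 156
step 2: project along z, AND mask (12/36) → |grid| = 52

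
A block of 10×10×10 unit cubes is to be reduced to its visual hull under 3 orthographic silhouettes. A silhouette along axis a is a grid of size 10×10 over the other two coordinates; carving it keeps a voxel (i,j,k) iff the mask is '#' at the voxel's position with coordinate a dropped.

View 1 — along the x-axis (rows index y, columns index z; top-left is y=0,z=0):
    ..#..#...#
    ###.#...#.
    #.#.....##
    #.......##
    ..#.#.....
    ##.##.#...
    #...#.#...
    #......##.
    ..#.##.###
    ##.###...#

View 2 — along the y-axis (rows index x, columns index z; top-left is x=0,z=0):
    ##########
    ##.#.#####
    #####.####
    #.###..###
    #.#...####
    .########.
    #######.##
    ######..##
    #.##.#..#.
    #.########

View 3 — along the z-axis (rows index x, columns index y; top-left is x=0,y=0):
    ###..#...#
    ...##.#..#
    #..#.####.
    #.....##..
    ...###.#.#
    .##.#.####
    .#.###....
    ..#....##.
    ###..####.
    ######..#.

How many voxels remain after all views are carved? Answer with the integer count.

start: 10×10×10 = 1000 voxels
V1 x: intersect with YZ mask (40 set) -- 400 left
V2 y: intersect with XZ mask (79 set) -- 325 left
V3 z: intersect with XY mask (51 set) -- 161 left

161 voxels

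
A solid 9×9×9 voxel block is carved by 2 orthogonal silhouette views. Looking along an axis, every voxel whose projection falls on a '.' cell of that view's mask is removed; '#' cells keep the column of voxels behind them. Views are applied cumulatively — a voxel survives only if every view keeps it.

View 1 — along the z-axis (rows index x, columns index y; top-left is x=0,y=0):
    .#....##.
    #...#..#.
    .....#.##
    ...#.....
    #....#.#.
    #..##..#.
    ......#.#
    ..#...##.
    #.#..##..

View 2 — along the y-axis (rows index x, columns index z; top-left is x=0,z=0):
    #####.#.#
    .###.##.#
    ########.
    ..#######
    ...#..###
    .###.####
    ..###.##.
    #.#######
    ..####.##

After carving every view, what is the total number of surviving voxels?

initial block: 9^3 = 729
carve view 1 (along z, XY-mask fill 26/81): 234 voxels remain
carve view 2 (along y, XZ-mask fill 58/81): 168 voxels remain

remaining voxels: 168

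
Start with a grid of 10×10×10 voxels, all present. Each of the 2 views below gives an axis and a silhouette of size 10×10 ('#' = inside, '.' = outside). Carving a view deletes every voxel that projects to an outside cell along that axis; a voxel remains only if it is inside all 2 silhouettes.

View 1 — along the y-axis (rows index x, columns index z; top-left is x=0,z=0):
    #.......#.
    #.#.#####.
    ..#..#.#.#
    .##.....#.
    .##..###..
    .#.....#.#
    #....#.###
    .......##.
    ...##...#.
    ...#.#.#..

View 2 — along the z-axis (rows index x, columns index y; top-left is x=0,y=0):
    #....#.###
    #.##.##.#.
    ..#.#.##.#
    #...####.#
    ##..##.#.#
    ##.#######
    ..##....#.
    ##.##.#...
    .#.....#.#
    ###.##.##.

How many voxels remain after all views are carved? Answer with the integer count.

before carving: 1000 voxels (10×10×10)
after view 1 [y-axis, 37 of 100 cells solid] → remaining = 370
after view 2 [z-axis, 55 of 100 cells solid] → remaining = 202

remaining voxels: 202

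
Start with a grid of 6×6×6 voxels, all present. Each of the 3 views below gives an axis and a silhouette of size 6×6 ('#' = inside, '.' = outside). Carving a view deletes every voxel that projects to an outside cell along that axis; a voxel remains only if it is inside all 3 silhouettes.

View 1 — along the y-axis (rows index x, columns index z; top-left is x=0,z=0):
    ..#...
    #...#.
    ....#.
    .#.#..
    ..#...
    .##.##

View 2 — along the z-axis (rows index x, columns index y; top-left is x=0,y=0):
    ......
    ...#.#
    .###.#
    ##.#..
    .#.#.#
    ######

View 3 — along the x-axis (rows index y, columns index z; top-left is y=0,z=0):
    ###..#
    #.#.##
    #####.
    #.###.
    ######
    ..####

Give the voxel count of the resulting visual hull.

remaining voxels: 30

start: 6×6×6 = 216 voxels
[1] y-view keeps 11 columns → grid now 66
[2] z-view keeps 18 columns → grid now 41
[3] x-view keeps 27 columns → grid now 30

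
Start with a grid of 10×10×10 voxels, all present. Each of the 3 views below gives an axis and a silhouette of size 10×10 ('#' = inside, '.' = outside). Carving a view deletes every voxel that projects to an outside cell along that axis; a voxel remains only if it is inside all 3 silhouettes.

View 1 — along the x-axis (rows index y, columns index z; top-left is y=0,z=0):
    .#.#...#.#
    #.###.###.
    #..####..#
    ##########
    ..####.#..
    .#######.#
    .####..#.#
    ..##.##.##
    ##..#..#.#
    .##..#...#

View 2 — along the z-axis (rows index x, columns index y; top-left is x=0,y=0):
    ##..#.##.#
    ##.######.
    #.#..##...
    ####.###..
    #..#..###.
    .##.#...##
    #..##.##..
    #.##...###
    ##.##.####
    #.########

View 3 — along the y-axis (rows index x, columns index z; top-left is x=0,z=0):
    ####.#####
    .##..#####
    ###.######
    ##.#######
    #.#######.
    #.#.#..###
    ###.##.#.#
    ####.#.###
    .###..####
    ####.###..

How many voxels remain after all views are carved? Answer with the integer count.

before carving: 1000 voxels (10×10×10)
  1. axis=0 (YZ plane), |mask|=61  ⇒  voxels=610
  2. axis=2 (XY plane), |mask|=63  ⇒  voxels=379
  3. axis=1 (XZ plane), |mask|=77  ⇒  voxels=289

remaining voxels: 289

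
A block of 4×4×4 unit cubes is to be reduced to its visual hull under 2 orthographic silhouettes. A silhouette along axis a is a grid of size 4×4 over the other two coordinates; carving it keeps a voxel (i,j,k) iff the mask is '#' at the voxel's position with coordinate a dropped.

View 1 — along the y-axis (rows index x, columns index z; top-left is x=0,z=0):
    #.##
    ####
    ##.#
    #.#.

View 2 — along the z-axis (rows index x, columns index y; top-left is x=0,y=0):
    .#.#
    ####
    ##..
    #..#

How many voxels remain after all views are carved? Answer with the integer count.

voxel count = 32

before carving: 64 voxels (4×4×4)
V1 y: intersect with XZ mask (12 set) -- 48 left
V2 z: intersect with XY mask (10 set) -- 32 left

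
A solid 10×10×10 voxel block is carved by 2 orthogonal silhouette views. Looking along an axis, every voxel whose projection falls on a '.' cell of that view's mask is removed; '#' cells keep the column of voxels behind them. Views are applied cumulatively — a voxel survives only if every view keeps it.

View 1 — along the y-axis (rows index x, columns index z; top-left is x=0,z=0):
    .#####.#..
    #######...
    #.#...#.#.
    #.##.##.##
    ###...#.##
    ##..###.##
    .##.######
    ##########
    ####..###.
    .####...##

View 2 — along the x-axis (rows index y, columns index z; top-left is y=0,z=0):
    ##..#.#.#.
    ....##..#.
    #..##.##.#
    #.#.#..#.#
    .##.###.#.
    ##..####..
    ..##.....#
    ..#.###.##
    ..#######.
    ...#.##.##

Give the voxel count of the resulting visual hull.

voxel count = 355

before carving: 1000 voxels (10×10×10)
carve view 1 (along y, XZ-mask fill 68/100): 680 voxels remain
carve view 2 (along x, YZ-mask fill 52/100): 355 voxels remain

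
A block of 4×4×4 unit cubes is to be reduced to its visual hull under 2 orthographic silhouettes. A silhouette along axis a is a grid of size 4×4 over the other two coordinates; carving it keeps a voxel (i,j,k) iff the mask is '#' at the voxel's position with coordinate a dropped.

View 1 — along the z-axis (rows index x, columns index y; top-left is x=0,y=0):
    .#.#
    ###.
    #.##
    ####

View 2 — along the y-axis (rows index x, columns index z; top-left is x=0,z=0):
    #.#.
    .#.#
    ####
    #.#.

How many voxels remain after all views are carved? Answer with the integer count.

initial block: 4^3 = 64
carve view 1 (along z, XY-mask fill 12/16): 48 voxels remain
carve view 2 (along y, XZ-mask fill 10/16): 30 voxels remain

30 voxels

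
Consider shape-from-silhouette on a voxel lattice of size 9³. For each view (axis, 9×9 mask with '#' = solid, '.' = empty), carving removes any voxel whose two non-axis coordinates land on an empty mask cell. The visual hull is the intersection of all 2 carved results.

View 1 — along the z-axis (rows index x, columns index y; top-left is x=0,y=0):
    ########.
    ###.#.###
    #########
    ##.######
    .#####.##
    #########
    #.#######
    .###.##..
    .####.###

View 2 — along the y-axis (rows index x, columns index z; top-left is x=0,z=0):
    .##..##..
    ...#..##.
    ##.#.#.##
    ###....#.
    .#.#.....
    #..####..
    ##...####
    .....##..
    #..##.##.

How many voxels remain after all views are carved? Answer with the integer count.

before carving: 729 voxels (9×9×9)
  1. axis=2 (XY plane), |mask|=68  ⇒  voxels=612
  2. axis=1 (XZ plane), |mask|=37  ⇒  voxels=291

291 voxels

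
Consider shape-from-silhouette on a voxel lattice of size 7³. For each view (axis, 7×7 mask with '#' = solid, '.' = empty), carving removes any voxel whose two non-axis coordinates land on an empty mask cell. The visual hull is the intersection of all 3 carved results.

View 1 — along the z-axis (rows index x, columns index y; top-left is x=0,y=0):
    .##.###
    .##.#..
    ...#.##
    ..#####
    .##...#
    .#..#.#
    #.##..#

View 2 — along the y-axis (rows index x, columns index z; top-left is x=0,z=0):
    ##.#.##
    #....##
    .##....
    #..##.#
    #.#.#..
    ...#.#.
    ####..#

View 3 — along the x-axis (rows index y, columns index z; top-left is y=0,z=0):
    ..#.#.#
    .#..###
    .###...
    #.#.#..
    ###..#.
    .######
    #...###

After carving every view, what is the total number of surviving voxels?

start: 7×7×7 = 343 voxels
carve view 1 (along z, XY-mask fill 26/49): 182 voxels remain
carve view 2 (along y, XZ-mask fill 24/49): 95 voxels remain
carve view 3 (along x, YZ-mask fill 27/49): 48 voxels remain

|visual hull| = 48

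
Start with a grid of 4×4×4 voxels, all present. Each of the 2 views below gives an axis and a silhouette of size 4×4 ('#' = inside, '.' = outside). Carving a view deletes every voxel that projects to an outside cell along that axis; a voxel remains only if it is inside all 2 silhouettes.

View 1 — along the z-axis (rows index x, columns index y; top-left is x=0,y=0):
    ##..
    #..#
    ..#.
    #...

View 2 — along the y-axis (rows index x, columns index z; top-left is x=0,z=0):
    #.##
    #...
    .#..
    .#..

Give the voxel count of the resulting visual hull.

|visual hull| = 10

start: 4×4×4 = 64 voxels
step 1: project along z, AND mask (6/16) → |grid| = 24
step 2: project along y, AND mask (6/16) → |grid| = 10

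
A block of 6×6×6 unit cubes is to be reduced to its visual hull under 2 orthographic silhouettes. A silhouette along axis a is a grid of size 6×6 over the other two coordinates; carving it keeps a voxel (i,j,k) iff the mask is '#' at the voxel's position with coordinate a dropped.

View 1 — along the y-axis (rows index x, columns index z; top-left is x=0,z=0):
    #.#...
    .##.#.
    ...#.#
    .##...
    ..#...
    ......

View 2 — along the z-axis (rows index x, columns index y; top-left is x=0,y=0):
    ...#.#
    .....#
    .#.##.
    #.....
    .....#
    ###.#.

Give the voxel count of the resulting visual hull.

initial block: 6^3 = 216
step 1: project along y, AND mask (10/36) → |grid| = 60
step 2: project along z, AND mask (12/36) → |grid| = 16

voxel count = 16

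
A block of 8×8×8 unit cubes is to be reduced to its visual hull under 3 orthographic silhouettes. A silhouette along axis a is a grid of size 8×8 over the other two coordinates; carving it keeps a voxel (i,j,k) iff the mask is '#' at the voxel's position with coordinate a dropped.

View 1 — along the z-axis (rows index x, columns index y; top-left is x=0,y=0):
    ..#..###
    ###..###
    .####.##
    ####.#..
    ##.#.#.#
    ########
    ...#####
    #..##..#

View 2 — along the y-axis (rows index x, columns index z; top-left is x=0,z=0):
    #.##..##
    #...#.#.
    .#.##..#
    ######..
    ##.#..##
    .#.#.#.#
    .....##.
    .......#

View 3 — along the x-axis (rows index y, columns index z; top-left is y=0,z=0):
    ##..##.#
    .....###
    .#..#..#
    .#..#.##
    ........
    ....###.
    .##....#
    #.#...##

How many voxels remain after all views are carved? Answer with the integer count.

initial block: 8^3 = 512
carve view 1 (along z, XY-mask fill 43/64): 344 voxels remain
carve view 2 (along y, XZ-mask fill 30/64): 163 voxels remain
carve view 3 (along x, YZ-mask fill 25/64): 69 voxels remain

|visual hull| = 69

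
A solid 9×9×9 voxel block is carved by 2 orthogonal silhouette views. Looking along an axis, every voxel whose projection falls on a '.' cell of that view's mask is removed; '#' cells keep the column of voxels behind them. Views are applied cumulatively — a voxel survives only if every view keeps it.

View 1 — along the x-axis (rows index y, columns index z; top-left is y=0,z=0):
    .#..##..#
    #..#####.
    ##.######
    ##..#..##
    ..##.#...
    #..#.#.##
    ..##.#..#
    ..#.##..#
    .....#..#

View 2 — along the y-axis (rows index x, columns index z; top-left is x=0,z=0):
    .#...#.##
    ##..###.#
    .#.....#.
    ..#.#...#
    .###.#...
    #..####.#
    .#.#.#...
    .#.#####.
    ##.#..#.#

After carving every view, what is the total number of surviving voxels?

full grid |V| = 729
V1 x: intersect with YZ mask (41 set) -- 369 left
V2 y: intersect with XZ mask (39 set) -- 187 left

|visual hull| = 187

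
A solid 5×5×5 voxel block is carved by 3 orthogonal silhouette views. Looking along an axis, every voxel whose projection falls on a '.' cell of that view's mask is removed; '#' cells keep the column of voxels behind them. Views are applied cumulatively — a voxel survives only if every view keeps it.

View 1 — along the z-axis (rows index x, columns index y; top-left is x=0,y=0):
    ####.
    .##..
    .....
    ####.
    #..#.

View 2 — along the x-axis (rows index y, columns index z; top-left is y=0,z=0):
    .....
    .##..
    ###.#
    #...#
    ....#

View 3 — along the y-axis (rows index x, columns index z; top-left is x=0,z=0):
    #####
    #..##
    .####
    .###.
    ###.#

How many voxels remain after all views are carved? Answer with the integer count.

start: 5×5×5 = 125 voxels
[1] z-view keeps 12 columns → grid now 60
[2] x-view keeps 9 columns → grid now 24
[3] y-view keeps 19 columns → grid now 16

voxel count = 16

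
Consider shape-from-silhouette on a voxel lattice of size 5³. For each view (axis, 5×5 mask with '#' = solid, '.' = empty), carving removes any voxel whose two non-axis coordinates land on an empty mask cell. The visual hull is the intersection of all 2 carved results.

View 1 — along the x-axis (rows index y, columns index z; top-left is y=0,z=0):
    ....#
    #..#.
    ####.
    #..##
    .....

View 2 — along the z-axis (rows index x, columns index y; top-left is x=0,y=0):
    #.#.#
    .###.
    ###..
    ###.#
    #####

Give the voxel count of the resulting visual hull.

voxel count = 38

initial block: 5^3 = 125
after view 1 [x-axis, 10 of 25 cells solid] → remaining = 50
after view 2 [z-axis, 18 of 25 cells solid] → remaining = 38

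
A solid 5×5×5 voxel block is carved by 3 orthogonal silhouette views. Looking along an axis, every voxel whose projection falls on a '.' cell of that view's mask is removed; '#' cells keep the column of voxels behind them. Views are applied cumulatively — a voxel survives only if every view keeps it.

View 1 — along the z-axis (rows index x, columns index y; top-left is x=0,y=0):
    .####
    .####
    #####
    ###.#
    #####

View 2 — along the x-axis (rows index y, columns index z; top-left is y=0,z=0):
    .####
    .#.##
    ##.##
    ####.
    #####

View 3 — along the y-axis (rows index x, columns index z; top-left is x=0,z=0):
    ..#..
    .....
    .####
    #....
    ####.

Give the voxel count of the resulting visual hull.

remaining voxels: 37

before carving: 125 voxels (5×5×5)
after view 1 [z-axis, 22 of 25 cells solid] → remaining = 110
after view 2 [x-axis, 20 of 25 cells solid] → remaining = 88
after view 3 [y-axis, 10 of 25 cells solid] → remaining = 37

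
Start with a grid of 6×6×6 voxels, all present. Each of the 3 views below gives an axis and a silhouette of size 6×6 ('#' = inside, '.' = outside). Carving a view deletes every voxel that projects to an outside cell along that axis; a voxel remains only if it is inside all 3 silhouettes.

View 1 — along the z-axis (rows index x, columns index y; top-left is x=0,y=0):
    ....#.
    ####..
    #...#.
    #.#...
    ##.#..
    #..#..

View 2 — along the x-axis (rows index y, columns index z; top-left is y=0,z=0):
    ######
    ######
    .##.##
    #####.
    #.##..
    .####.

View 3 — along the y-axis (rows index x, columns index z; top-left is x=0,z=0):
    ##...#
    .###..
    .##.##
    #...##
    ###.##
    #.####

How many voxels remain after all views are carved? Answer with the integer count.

voxel count = 45

start: 6×6×6 = 216 voxels
carve view 1 (along z, XY-mask fill 14/36): 84 voxels remain
carve view 2 (along x, YZ-mask fill 28/36): 71 voxels remain
carve view 3 (along y, XZ-mask fill 23/36): 45 voxels remain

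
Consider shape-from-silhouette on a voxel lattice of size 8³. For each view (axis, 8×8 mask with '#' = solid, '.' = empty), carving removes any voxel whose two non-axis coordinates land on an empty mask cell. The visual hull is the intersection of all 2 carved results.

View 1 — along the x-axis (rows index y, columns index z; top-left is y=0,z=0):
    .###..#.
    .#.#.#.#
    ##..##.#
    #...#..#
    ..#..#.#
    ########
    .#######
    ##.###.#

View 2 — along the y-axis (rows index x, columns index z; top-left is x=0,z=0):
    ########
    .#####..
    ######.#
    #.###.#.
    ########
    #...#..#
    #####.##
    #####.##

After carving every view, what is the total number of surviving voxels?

full grid |V| = 512
[1] x-view keeps 40 columns → grid now 320
[2] y-view keeps 50 columns → grid now 248

248 voxels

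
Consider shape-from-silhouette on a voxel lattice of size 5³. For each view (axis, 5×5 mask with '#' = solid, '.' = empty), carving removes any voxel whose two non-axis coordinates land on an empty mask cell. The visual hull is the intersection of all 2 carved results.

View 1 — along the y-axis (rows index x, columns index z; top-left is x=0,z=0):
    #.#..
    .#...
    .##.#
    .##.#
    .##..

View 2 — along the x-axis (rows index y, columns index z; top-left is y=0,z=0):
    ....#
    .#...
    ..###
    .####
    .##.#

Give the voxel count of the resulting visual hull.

remaining voxels: 32

before carving: 125 voxels (5×5×5)
carve view 1 (along y, XZ-mask fill 11/25): 55 voxels remain
carve view 2 (along x, YZ-mask fill 12/25): 32 voxels remain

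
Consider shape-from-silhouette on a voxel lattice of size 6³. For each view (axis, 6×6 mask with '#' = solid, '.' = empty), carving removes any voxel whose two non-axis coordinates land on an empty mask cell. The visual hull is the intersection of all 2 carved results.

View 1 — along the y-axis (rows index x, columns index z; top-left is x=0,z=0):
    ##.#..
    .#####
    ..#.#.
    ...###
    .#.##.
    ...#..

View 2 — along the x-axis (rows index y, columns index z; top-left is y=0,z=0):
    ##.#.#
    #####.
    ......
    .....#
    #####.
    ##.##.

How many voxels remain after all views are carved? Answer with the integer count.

before carving: 216 voxels (6×6×6)
after view 1 [y-axis, 17 of 36 cells solid] → remaining = 102
after view 2 [x-axis, 19 of 36 cells solid] → remaining = 56

56 voxels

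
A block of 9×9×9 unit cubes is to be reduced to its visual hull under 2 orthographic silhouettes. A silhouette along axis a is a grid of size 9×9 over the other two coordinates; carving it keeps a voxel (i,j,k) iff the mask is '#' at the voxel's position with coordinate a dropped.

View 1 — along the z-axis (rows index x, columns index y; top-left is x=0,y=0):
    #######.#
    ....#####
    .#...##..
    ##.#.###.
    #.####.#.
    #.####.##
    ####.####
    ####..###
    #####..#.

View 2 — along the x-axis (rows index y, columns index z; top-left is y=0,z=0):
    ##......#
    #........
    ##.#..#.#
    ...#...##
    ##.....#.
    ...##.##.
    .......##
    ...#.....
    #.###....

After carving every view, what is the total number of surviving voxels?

initial block: 9^3 = 729
after view 1 [z-axis, 56 of 81 cells solid] → remaining = 504
after view 2 [x-axis, 26 of 81 cells solid] → remaining = 160

voxel count = 160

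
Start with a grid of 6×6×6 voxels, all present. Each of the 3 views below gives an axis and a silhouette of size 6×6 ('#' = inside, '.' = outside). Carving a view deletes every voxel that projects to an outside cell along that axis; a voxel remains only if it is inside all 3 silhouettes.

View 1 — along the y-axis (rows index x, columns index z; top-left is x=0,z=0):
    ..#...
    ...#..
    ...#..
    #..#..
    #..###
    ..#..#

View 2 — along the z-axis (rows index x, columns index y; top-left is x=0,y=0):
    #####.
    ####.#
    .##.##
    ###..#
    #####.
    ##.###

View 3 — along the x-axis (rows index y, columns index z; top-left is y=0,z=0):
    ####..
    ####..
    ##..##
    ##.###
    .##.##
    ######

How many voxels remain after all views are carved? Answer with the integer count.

36 voxels

start: 6×6×6 = 216 voxels
carve view 1 (along y, XZ-mask fill 11/36): 66 voxels remain
carve view 2 (along z, XY-mask fill 28/36): 52 voxels remain
carve view 3 (along x, YZ-mask fill 27/36): 36 voxels remain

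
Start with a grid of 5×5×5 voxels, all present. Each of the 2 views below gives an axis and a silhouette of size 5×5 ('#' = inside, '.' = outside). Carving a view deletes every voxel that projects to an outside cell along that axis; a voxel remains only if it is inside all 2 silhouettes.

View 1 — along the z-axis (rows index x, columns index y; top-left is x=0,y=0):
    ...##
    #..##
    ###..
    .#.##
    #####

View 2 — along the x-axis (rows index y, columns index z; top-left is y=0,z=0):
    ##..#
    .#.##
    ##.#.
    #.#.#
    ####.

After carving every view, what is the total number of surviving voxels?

remaining voxels: 52

before carving: 125 voxels (5×5×5)
V1 z: intersect with XY mask (16 set) -- 80 left
V2 x: intersect with YZ mask (16 set) -- 52 left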